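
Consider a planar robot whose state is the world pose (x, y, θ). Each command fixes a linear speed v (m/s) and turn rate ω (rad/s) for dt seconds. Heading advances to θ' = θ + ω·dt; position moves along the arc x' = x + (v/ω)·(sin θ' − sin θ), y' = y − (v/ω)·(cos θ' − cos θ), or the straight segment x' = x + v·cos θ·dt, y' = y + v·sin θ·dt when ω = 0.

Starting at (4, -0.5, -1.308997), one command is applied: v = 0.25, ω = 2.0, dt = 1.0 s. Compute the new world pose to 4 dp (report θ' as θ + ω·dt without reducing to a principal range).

θ' = -1.3090 + 2.0·1.0 = 0.6910
R = v/ω = 0.25/2.0 = 0.1250
x' = 4 + 0.1250·(sin 0.6910 − sin -1.3090) = 4.2004
y' = -0.5 − 0.1250·(cos 0.6910 − cos -1.3090) = -0.5640

(4.2004, -0.5640, 0.6910)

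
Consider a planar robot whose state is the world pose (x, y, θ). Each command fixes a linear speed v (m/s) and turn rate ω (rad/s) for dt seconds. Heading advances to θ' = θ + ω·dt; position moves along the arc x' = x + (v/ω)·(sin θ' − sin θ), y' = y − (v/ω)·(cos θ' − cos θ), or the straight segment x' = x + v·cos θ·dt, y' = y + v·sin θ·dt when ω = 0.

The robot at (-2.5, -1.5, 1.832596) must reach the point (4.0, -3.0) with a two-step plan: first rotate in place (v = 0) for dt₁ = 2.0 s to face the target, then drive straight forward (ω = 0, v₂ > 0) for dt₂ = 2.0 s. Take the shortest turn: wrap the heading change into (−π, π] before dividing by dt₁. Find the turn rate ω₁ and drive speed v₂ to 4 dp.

heading to target = atan2(-3−-1.5, 4−-2.5) = -0.2268
Δθ = wrap(-0.2268 − 1.8326) = -2.0594; ω₁ = Δθ/dt₁ = -1.0297
distance = √((4−-2.5)² + (-3−-1.5)²) = 6.6708; v₂ = distance/dt₂ = 3.3354

ω₁ = -1.0297, v₂ = 3.3354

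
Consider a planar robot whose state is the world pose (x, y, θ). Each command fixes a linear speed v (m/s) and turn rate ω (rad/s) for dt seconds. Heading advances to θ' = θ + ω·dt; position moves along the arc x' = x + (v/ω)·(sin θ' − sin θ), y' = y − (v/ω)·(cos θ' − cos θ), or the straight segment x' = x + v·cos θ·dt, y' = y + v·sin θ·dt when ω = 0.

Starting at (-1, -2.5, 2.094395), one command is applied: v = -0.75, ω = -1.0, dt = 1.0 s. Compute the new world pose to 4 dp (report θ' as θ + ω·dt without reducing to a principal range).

(-0.9830, -3.2189, 1.0944)

θ' = 2.0944 + -1.0·1.0 = 1.0944
R = v/ω = -0.75/-1.0 = 0.7500
x' = -1 + 0.7500·(sin 1.0944 − sin 2.0944) = -0.9830
y' = -2.5 − 0.7500·(cos 1.0944 − cos 2.0944) = -3.2189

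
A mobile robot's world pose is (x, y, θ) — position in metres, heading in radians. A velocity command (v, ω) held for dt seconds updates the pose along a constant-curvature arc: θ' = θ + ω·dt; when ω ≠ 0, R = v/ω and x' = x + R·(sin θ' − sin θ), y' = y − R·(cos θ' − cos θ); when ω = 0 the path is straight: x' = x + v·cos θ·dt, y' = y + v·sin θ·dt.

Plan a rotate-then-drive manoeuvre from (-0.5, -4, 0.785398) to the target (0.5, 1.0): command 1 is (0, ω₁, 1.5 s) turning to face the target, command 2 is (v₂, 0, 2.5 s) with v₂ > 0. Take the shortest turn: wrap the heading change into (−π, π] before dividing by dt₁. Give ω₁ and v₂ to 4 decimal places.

heading to target = atan2(1−-4, 0.5−-0.5) = 1.3734
Δθ = wrap(1.3734 − 0.7854) = 0.5880; ω₁ = Δθ/dt₁ = 0.3920
distance = √((0.5−-0.5)² + (1−-4)²) = 5.0990; v₂ = distance/dt₂ = 2.0396

ω₁ = 0.3920, v₂ = 2.0396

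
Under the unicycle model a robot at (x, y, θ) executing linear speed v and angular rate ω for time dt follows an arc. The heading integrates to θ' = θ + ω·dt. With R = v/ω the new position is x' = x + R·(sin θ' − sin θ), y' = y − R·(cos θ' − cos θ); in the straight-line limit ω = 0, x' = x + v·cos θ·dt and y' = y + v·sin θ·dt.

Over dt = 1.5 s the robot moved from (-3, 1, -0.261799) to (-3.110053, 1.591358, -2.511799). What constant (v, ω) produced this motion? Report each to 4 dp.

v = -0.5000, ω = -1.5000

Δθ = -2.511799 − -0.261799 = -2.250000
ω = Δθ/dt = -2.250000/1.5 = -1.5000
R = −Δy/(cos θ' − cos θ) = 0.3333
v = R·ω = 0.3333·-1.5000 = -0.5000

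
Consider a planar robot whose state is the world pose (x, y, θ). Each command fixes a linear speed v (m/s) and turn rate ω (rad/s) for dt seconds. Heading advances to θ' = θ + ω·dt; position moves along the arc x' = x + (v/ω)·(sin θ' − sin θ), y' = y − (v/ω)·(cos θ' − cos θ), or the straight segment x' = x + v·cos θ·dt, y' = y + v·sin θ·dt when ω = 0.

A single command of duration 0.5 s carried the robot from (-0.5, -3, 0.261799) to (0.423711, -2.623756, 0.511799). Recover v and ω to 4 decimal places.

v = 2.0000, ω = 0.5000

Δθ = 0.511799 − 0.261799 = 0.250000
ω = Δθ/dt = 0.250000/0.5 = 0.5000
R = Δx/(sin θ' − sin θ) = 4.0000
v = R·ω = 4.0000·0.5000 = 2.0000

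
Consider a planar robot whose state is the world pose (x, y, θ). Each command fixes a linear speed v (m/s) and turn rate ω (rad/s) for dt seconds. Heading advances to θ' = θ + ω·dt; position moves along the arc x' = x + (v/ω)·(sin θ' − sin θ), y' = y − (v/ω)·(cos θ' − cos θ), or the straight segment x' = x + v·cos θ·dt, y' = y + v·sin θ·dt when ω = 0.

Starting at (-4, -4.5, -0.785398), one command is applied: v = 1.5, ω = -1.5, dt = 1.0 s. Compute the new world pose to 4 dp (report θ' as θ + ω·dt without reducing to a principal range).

(-3.9518, -5.8624, -2.2854)

θ' = -0.7854 + -1.5·1.0 = -2.2854
R = v/ω = 1.5/-1.5 = -1.0000
x' = -4 + -1.0000·(sin -2.2854 − sin -0.7854) = -3.9518
y' = -4.5 − -1.0000·(cos -2.2854 − cos -0.7854) = -5.8624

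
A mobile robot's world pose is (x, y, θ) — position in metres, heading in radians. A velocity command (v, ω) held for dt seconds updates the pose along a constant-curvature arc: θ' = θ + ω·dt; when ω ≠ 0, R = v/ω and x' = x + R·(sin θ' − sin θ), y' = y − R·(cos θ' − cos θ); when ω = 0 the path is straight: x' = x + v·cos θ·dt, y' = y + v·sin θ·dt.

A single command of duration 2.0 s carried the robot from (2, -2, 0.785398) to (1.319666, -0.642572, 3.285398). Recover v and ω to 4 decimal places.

Δθ = 3.285398 − 0.785398 = 2.500000
ω = Δθ/dt = 2.500000/2.0 = 1.2500
R = −Δy/(cos θ' − cos θ) = 0.8000
v = R·ω = 0.8000·1.2500 = 1.0000

v = 1.0000, ω = 1.2500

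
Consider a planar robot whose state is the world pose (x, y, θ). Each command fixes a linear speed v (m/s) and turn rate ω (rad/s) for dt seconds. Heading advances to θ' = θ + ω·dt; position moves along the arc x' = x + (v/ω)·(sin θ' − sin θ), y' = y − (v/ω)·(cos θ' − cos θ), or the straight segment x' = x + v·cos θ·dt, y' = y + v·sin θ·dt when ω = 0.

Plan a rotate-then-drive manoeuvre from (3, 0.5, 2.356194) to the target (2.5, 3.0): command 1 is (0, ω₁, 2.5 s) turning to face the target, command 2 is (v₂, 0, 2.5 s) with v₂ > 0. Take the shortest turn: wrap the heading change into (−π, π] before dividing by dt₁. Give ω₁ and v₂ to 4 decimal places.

ω₁ = -0.2352, v₂ = 1.0198

heading to target = atan2(3−0.5, 2.5−3) = 1.7682
Δθ = wrap(1.7682 − 2.3562) = -0.5880; ω₁ = Δθ/dt₁ = -0.2352
distance = √((2.5−3)² + (3−0.5)²) = 2.5495; v₂ = distance/dt₂ = 1.0198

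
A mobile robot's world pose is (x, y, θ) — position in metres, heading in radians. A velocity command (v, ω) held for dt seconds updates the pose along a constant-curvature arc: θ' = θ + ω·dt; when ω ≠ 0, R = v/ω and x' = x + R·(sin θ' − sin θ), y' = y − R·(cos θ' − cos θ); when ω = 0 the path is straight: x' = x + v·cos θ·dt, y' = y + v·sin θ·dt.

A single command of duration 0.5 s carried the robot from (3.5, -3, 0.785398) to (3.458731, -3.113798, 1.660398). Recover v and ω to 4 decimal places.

Δθ = 1.660398 − 0.785398 = 0.875000
ω = Δθ/dt = 0.875000/0.5 = 1.7500
R = −Δy/(cos θ' − cos θ) = -0.1429
v = R·ω = -0.1429·1.7500 = -0.2500

v = -0.2500, ω = 1.7500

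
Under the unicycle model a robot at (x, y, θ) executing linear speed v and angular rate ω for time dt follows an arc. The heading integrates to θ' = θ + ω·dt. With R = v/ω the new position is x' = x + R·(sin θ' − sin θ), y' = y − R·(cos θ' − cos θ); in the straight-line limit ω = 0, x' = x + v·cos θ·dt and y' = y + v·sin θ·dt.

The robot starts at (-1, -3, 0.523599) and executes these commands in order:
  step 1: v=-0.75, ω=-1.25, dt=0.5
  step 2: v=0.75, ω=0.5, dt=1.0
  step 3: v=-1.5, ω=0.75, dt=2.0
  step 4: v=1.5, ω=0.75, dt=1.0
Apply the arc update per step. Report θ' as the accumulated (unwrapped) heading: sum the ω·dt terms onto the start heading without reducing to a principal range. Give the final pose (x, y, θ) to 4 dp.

step 1: θ'=-0.1014 (R=0.6000) → pose (-1.3607, -3.0773, -0.1014)
step 2: θ'=0.3986 (R=1.5000) → pose (-0.6267, -2.9674, 0.3986)
step 3: θ'=1.8986 (R=-2.0000) → pose (-1.7440, -5.4546, 1.8986)
step 4: θ'=2.6486 (R=2.0000) → pose (-2.6909, -4.3366, 2.6486)

(-2.6909, -4.3366, 2.6486)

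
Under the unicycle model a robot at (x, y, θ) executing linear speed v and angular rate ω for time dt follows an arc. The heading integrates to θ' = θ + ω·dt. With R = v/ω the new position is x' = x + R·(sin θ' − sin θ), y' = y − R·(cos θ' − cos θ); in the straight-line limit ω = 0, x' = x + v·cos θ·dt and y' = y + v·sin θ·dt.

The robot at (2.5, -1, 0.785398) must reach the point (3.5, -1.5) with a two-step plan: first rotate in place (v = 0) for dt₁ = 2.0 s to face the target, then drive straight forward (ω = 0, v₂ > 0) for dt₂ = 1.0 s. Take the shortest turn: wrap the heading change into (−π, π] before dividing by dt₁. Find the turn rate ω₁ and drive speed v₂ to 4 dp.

heading to target = atan2(-1.5−-1, 3.5−2.5) = -0.4636
Δθ = wrap(-0.4636 − 0.7854) = -1.2490; ω₁ = Δθ/dt₁ = -0.6245
distance = √((3.5−2.5)² + (-1.5−-1)²) = 1.1180; v₂ = distance/dt₂ = 1.1180

ω₁ = -0.6245, v₂ = 1.1180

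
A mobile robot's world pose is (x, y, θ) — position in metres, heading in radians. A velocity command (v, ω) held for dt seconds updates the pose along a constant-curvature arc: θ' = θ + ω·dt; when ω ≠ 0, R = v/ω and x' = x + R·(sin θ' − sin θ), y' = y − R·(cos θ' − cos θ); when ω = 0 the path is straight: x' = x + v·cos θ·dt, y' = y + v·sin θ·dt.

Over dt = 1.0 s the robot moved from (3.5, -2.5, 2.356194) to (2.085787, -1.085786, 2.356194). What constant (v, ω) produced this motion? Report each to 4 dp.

Δθ = 2.356194 − 2.356194 = 0.000000
ω = Δθ/dt = 0.000000/1.0 = 0.0000
ω = 0 → v = (Δx·cos θ + Δy·sin θ)/dt = 2.0000

v = 2.0000, ω = 0.0000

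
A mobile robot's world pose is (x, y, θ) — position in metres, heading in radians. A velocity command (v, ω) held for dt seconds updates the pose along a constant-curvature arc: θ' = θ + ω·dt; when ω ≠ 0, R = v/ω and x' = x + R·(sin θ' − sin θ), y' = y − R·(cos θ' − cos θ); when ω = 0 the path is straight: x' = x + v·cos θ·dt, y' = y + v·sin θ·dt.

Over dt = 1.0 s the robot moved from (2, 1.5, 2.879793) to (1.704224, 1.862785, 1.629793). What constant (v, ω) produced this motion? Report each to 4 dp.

v = 0.5000, ω = -1.2500

Δθ = 1.629793 − 2.879793 = -1.250000
ω = Δθ/dt = -1.250000/1.0 = -1.2500
R = −Δy/(cos θ' − cos θ) = -0.4000
v = R·ω = -0.4000·-1.2500 = 0.5000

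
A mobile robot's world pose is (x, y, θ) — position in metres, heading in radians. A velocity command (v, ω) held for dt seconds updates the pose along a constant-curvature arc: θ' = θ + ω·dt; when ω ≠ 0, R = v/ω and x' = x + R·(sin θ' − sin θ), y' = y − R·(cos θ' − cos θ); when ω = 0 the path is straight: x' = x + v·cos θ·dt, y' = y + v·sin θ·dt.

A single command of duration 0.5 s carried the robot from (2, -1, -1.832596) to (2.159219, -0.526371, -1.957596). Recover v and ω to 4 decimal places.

v = -1.0000, ω = -0.2500

Δθ = -1.957596 − -1.832596 = -0.125000
ω = Δθ/dt = -0.125000/0.5 = -0.2500
R = −Δy/(cos θ' − cos θ) = 4.0000
v = R·ω = 4.0000·-0.2500 = -1.0000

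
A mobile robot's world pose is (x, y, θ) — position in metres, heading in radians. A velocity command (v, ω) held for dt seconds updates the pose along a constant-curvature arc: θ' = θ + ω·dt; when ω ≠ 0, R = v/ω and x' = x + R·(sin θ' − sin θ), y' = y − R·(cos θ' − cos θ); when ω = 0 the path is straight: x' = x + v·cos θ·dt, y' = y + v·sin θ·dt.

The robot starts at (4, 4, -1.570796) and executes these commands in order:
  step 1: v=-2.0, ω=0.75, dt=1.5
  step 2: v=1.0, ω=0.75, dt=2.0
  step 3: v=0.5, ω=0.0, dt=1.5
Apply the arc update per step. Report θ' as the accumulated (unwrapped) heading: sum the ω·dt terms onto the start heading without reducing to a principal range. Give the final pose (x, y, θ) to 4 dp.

(4.5878, 7.6026, 1.0542)

step 1: θ'=-0.4458 (R=-2.6667) → pose (2.4831, 6.4060, -0.4458)
step 2: θ'=1.0542 (R=1.3333) → pose (4.2174, 6.9505, 1.0542)
step 3: θ'=1.0542 (straight) → pose (4.5878, 7.6026, 1.0542)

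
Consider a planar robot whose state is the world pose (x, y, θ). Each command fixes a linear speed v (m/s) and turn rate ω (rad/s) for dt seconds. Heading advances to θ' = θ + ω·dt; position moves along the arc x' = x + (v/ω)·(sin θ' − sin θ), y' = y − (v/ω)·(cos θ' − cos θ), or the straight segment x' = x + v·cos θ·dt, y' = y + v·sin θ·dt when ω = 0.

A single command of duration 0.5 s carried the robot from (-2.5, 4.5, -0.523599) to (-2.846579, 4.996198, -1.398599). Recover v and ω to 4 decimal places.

Δθ = -1.398599 − -0.523599 = -0.875000
ω = Δθ/dt = -0.875000/0.5 = -1.7500
R = −Δy/(cos θ' − cos θ) = 0.7143
v = R·ω = 0.7143·-1.7500 = -1.2500

v = -1.2500, ω = -1.7500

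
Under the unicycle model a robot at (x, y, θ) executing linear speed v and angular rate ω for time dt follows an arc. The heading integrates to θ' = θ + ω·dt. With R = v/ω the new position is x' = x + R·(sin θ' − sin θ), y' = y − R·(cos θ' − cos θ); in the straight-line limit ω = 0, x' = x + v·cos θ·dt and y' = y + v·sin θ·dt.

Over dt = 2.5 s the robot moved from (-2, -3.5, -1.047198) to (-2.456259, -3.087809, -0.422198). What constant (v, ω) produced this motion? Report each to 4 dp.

v = -0.2500, ω = 0.2500

Δθ = -0.422198 − -1.047198 = 0.625000
ω = Δθ/dt = 0.625000/2.5 = 0.2500
R = Δx/(sin θ' − sin θ) = -1.0000
v = R·ω = -1.0000·0.2500 = -0.2500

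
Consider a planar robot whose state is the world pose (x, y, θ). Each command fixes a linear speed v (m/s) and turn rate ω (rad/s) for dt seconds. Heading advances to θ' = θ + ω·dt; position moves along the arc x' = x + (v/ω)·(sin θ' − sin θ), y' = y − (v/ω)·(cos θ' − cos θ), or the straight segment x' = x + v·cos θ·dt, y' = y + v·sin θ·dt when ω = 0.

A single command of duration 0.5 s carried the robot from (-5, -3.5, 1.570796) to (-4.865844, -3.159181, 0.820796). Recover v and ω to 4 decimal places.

v = 0.7500, ω = -1.5000

Δθ = 0.820796 − 1.570796 = -0.750000
ω = Δθ/dt = -0.750000/0.5 = -1.5000
R = −Δy/(cos θ' − cos θ) = -0.5000
v = R·ω = -0.5000·-1.5000 = 0.7500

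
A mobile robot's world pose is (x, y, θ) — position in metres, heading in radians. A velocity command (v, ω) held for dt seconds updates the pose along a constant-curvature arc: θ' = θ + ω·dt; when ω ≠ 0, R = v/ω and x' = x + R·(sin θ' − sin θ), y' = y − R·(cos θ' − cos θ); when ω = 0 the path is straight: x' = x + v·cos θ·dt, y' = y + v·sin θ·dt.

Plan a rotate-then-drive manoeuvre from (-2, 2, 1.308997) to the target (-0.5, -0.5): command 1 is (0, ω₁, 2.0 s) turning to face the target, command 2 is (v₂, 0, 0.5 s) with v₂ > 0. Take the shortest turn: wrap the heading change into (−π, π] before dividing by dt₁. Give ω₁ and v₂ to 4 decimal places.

heading to target = atan2(-0.5−2, -0.5−-2) = -1.0304
Δθ = wrap(-1.0304 − 1.3090) = -2.3394; ω₁ = Δθ/dt₁ = -1.1697
distance = √((-0.5−-2)² + (-0.5−2)²) = 2.9155; v₂ = distance/dt₂ = 5.8310

ω₁ = -1.1697, v₂ = 5.8310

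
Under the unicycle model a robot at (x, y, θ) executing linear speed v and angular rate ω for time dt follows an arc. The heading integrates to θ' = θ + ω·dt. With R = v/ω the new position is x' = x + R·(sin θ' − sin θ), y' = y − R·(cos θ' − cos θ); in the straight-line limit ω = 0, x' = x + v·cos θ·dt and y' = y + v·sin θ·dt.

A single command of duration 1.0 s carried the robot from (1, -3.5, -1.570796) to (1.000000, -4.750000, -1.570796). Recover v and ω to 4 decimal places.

Δθ = -1.570796 − -1.570796 = 0.000000
ω = Δθ/dt = 0.000000/1.0 = 0.0000
ω = 0 → v = (Δx·cos θ + Δy·sin θ)/dt = 1.2500

v = 1.2500, ω = 0.0000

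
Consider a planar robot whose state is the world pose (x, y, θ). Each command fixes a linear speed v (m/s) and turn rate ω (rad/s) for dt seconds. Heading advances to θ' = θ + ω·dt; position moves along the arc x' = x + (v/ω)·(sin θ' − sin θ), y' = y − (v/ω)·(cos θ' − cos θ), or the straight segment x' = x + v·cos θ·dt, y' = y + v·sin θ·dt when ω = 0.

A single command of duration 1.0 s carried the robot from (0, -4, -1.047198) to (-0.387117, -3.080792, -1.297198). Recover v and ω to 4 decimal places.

v = -1.0000, ω = -0.2500

Δθ = -1.297198 − -1.047198 = -0.250000
ω = Δθ/dt = -0.250000/1.0 = -0.2500
R = −Δy/(cos θ' − cos θ) = 4.0000
v = R·ω = 4.0000·-0.2500 = -1.0000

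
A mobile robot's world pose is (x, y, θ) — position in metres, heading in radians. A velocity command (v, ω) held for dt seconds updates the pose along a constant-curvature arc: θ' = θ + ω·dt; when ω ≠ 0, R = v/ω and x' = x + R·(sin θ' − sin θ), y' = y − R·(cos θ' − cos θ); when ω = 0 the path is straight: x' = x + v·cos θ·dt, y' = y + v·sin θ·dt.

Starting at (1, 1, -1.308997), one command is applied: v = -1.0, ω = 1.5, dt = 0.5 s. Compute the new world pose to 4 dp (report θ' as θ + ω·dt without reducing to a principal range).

(0.7096, 1.3926, -0.5590)

θ' = -1.3090 + 1.5·0.5 = -0.5590
R = v/ω = -1.0/1.5 = -0.6667
x' = 1 + -0.6667·(sin -0.5590 − sin -1.3090) = 0.7096
y' = 1 − -0.6667·(cos -0.5590 − cos -1.3090) = 1.3926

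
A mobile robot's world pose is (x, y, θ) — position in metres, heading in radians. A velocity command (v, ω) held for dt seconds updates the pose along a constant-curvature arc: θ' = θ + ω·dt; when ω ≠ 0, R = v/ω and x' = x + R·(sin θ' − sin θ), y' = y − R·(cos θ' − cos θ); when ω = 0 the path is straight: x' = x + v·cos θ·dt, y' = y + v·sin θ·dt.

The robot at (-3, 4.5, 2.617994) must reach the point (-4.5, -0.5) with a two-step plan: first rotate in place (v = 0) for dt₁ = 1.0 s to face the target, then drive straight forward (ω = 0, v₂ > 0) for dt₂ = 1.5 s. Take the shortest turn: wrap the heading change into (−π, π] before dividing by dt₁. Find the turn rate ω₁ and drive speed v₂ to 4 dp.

heading to target = atan2(-0.5−4.5, -4.5−-3) = -1.8623
Δθ = wrap(-1.8623 − 2.6180) = 1.8029; ω₁ = Δθ/dt₁ = 1.8029
distance = √((-4.5−-3)² + (-0.5−4.5)²) = 5.2202; v₂ = distance/dt₂ = 3.4801

ω₁ = 1.8029, v₂ = 3.4801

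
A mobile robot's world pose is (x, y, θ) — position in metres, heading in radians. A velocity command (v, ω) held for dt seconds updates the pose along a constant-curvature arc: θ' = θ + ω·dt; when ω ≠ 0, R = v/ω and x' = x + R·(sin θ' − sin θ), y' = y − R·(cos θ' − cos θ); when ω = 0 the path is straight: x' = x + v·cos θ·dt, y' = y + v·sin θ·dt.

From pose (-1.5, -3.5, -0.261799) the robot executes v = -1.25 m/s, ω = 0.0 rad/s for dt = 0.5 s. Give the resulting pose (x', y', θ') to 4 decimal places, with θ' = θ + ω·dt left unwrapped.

(-2.1037, -3.3382, -0.2618)

θ' = -0.2618 + 0.0·0.5 = -0.2618
ω = 0 → straight: x' = -1.5 + -1.25·cos(-0.2618)·0.5 = -2.1037
y' = -3.5 + -1.25·sin(-0.2618)·0.5 = -3.3382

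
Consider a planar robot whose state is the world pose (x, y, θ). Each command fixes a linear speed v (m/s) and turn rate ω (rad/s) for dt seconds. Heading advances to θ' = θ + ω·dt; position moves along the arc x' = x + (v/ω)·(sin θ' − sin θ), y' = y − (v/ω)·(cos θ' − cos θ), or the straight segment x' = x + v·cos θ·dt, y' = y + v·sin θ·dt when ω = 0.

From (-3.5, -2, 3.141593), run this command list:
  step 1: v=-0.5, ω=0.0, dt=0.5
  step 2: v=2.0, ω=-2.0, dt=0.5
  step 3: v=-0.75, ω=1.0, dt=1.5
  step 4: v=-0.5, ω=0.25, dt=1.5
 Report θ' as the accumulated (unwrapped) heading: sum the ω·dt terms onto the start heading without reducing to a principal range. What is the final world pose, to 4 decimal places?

step 1: θ'=3.1416 (straight) → pose (-3.2500, -2.0000, 3.1416)
step 2: θ'=2.1416 (R=-1.0000) → pose (-4.0915, -1.5403, 2.1416)
step 3: θ'=3.6416 (R=-0.7500) → pose (-3.1008, -1.7933, 3.6416)
step 4: θ'=4.0166 (R=-2.0000) → pose (-2.5246, -1.3201, 4.0166)

(-2.5246, -1.3201, 4.0166)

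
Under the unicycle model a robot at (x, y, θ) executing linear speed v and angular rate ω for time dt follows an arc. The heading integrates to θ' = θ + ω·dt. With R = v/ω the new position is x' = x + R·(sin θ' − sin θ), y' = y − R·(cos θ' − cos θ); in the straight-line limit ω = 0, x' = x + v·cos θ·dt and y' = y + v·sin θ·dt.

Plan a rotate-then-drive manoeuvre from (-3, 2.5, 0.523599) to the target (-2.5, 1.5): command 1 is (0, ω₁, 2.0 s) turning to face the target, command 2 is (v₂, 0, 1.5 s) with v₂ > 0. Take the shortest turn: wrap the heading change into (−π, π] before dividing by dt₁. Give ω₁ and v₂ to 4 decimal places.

ω₁ = -0.8154, v₂ = 0.7454

heading to target = atan2(1.5−2.5, -2.5−-3) = -1.1071
Δθ = wrap(-1.1071 − 0.5236) = -1.6307; ω₁ = Δθ/dt₁ = -0.8154
distance = √((-2.5−-3)² + (1.5−2.5)²) = 1.1180; v₂ = distance/dt₂ = 0.7454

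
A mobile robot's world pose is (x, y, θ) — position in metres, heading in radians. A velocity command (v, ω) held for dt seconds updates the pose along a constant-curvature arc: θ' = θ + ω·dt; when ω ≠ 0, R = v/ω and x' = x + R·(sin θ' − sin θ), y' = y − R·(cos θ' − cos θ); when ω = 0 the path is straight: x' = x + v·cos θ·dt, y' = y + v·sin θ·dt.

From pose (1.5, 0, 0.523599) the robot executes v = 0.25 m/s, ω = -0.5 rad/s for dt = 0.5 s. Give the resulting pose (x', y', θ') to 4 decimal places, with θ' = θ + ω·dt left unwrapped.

(1.6149, 0.0484, 0.2736)

θ' = 0.5236 + -0.5·0.5 = 0.2736
R = v/ω = 0.25/-0.5 = -0.5000
x' = 1.5 + -0.5000·(sin 0.2736 − sin 0.5236) = 1.6149
y' = 0 − -0.5000·(cos 0.2736 − cos 0.5236) = 0.0484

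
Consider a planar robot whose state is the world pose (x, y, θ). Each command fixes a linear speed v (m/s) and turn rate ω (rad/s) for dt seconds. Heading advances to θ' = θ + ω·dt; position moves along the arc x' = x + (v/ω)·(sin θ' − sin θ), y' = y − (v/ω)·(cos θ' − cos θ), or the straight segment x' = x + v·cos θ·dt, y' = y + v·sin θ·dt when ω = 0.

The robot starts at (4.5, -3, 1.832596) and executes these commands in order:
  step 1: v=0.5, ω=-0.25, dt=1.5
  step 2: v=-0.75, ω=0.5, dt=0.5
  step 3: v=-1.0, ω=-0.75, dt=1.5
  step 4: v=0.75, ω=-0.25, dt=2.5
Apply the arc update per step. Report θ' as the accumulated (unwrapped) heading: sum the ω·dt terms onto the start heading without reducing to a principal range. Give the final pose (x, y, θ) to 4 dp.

(5.6395, -3.4335, -0.0424)

step 1: θ'=1.4576 (R=-2.0000) → pose (4.4447, -2.2564, 1.4576)
step 2: θ'=1.7076 (R=-1.5000) → pose (4.4491, -2.6304, 1.7076)
step 3: θ'=0.5826 (R=1.3333) → pose (3.8618, -3.9257, 0.5826)
step 4: θ'=-0.0424 (R=-3.0000) → pose (5.6395, -3.4335, -0.0424)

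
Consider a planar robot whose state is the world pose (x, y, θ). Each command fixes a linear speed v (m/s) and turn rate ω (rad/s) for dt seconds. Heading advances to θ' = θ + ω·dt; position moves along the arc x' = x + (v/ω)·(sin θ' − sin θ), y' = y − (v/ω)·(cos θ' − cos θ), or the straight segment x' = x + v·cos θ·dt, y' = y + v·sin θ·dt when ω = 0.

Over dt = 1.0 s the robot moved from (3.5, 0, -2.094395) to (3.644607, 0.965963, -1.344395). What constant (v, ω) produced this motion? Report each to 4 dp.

Δθ = -1.344395 − -2.094395 = 0.750000
ω = Δθ/dt = 0.750000/1.0 = 0.7500
R = −Δy/(cos θ' − cos θ) = -1.3333
v = R·ω = -1.3333·0.7500 = -1.0000

v = -1.0000, ω = 0.7500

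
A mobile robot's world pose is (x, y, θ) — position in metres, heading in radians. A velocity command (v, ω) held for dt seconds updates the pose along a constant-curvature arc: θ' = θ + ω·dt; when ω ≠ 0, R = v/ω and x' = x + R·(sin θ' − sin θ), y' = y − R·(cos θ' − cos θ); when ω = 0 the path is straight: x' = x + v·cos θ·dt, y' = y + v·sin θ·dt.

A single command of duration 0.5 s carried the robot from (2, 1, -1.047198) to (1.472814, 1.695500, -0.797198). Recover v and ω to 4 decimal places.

v = -1.7500, ω = 0.5000

Δθ = -0.797198 − -1.047198 = 0.250000
ω = Δθ/dt = 0.250000/0.5 = 0.5000
R = −Δy/(cos θ' − cos θ) = -3.5000
v = R·ω = -3.5000·0.5000 = -1.7500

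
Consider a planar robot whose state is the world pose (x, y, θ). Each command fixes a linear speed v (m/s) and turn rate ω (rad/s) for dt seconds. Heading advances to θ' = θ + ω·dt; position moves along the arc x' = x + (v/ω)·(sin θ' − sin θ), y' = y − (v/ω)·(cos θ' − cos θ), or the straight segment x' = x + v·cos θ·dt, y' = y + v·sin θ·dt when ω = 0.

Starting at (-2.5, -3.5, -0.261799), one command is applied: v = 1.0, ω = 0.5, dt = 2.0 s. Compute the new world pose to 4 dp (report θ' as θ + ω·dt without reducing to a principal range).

θ' = -0.2618 + 0.5·2.0 = 0.7382
R = v/ω = 1.0/0.5 = 2.0000
x' = -2.5 + 2.0000·(sin 0.7382 − sin -0.2618) = -0.6364
y' = -3.5 − 2.0000·(cos 0.7382 − cos -0.2618) = -3.0475

(-0.6364, -3.0475, 0.7382)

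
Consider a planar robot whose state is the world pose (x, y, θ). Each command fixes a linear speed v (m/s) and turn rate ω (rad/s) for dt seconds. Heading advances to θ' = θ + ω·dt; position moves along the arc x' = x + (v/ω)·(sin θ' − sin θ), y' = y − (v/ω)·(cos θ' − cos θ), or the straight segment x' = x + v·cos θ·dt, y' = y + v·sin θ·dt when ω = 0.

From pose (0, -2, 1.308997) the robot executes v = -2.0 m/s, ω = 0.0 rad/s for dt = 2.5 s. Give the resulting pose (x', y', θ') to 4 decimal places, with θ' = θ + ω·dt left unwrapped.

θ' = 1.3090 + 0.0·2.5 = 1.3090
ω = 0 → straight: x' = 0 + -2.0·cos(1.3090)·2.5 = -1.2941
y' = -2 + -2.0·sin(1.3090)·2.5 = -6.8296

(-1.2941, -6.8296, 1.3090)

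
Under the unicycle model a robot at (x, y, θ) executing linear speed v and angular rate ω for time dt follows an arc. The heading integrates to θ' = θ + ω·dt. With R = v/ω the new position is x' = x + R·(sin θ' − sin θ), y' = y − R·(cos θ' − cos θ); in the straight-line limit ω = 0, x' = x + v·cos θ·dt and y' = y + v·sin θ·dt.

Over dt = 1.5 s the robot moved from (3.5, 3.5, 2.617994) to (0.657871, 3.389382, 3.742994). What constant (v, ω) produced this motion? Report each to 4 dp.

v = 2.0000, ω = 0.7500

Δθ = 3.742994 − 2.617994 = 1.125000
ω = Δθ/dt = 1.125000/1.5 = 0.7500
R = Δx/(sin θ' − sin θ) = 2.6667
v = R·ω = 2.6667·0.7500 = 2.0000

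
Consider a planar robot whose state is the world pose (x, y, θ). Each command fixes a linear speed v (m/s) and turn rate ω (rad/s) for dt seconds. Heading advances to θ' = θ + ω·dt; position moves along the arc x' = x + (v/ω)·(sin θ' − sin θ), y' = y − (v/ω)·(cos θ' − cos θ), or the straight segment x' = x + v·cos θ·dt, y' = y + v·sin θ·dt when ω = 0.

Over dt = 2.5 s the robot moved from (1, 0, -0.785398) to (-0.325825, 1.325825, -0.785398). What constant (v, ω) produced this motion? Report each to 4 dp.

v = -0.7500, ω = 0.0000

Δθ = -0.785398 − -0.785398 = 0.000000
ω = Δθ/dt = 0.000000/2.5 = 0.0000
ω = 0 → v = (Δx·cos θ + Δy·sin θ)/dt = -0.7500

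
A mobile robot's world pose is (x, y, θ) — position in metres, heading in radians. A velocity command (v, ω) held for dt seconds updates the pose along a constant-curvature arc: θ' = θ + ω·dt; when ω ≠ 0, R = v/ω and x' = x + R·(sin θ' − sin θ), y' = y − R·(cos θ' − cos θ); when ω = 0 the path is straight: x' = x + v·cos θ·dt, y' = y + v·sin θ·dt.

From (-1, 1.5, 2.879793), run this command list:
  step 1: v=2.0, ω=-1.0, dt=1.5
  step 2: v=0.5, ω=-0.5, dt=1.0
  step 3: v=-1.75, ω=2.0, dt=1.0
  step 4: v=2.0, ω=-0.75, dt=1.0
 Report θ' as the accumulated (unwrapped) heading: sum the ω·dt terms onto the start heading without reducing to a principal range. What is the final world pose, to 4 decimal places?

(-3.3576, 4.0177, 2.1298)

step 1: θ'=1.3798 (R=-2.0000) → pose (-2.4460, 3.8115, 1.3798)
step 2: θ'=0.8798 (R=-1.0000) → pose (-2.2348, 4.2590, 0.8798)
step 3: θ'=2.8798 (R=-0.8750) → pose (-1.7870, 2.8562, 2.8798)
step 4: θ'=2.1298 (R=-2.6667) → pose (-3.3576, 4.0177, 2.1298)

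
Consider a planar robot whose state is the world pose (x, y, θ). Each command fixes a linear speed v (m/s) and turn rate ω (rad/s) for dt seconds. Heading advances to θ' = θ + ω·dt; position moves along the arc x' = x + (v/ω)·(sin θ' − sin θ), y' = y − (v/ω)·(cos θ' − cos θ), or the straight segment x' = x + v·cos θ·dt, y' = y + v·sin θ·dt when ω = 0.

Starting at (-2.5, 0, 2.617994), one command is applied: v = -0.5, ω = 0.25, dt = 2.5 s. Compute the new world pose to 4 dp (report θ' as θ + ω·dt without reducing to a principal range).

(-1.2975, -0.2577, 3.2430)

θ' = 2.6180 + 0.25·2.5 = 3.2430
R = v/ω = -0.5/0.25 = -2.0000
x' = -2.5 + -2.0000·(sin 3.2430 − sin 2.6180) = -1.2975
y' = 0 − -2.0000·(cos 3.2430 − cos 2.6180) = -0.2577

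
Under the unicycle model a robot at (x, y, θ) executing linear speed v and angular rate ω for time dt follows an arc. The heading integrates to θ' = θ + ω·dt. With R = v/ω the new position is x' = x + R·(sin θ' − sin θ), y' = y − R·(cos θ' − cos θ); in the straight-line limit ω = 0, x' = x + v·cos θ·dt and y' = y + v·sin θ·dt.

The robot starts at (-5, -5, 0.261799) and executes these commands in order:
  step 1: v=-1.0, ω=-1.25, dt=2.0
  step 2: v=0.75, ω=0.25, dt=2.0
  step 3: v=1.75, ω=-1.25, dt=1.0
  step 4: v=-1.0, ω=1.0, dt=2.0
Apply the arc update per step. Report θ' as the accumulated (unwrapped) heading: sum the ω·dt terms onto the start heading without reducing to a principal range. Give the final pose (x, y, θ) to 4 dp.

(-6.9214, -4.7009, -0.9882)

step 1: θ'=-2.2382 (R=0.8000) → pose (-5.8354, -3.7321, -2.2382)
step 2: θ'=-1.7382 (R=3.0000) → pose (-6.4372, -5.0891, -1.7382)
step 3: θ'=-2.9882 (R=-1.4000) → pose (-7.6037, -6.2394, -2.9882)
step 4: θ'=-0.9882 (R=-1.0000) → pose (-6.9214, -4.7009, -0.9882)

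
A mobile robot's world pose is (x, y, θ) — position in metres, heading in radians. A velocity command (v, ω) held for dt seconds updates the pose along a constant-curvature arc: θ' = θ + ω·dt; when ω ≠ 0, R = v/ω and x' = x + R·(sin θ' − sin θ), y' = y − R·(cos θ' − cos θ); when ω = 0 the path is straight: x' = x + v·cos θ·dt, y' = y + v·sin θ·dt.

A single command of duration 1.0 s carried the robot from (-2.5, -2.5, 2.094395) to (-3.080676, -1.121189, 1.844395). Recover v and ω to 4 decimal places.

Δθ = 1.844395 − 2.094395 = -0.250000
ω = Δθ/dt = -0.250000/1.0 = -0.2500
R = −Δy/(cos θ' − cos θ) = -6.0000
v = R·ω = -6.0000·-0.2500 = 1.5000

v = 1.5000, ω = -0.2500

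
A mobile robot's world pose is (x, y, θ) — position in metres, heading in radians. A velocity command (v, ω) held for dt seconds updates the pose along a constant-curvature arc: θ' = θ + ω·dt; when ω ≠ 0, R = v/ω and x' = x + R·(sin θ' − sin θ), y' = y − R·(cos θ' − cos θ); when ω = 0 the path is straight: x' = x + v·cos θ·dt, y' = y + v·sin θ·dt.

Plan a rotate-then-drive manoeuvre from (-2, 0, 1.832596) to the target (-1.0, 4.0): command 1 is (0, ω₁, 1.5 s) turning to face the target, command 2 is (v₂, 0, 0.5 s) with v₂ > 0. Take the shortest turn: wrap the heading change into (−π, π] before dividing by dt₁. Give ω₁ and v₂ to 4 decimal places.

heading to target = atan2(4−0, -1−-2) = 1.3258
Δθ = wrap(1.3258 − 1.8326) = -0.5068; ω₁ = Δθ/dt₁ = -0.3379
distance = √((-1−-2)² + (4−0)²) = 4.1231; v₂ = distance/dt₂ = 8.2462

ω₁ = -0.3379, v₂ = 8.2462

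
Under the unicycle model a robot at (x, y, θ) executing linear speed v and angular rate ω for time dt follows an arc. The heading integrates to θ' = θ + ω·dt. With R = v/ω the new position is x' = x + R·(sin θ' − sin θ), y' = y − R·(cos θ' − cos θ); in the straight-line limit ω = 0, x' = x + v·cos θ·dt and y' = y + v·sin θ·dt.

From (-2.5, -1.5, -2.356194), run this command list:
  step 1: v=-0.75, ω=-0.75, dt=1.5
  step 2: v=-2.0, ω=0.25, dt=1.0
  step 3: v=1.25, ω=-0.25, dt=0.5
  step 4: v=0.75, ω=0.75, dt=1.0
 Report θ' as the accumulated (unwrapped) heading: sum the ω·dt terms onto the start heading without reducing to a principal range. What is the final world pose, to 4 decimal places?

(-0.8513, -1.7114, -2.6062)

step 1: θ'=-3.4812 (R=1.0000) → pose (-1.4598, -1.2642, -3.4812)
step 2: θ'=-3.2312 (R=-8.0000) → pose (0.4893, -1.6890, -3.2312)
step 3: θ'=-3.3562 (R=-5.0000) → pose (-0.1281, -1.5944, -3.3562)
step 4: θ'=-2.6062 (R=1.0000) → pose (-0.8513, -1.7114, -2.6062)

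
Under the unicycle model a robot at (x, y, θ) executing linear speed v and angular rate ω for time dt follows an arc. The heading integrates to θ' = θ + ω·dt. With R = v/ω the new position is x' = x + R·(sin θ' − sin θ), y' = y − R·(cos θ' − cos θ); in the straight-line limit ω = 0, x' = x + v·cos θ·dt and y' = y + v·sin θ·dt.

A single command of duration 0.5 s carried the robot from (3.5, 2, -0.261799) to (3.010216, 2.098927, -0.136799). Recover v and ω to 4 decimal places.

Δθ = -0.136799 − -0.261799 = 0.125000
ω = Δθ/dt = 0.125000/0.5 = 0.2500
R = Δx/(sin θ' − sin θ) = -4.0000
v = R·ω = -4.0000·0.2500 = -1.0000

v = -1.0000, ω = 0.2500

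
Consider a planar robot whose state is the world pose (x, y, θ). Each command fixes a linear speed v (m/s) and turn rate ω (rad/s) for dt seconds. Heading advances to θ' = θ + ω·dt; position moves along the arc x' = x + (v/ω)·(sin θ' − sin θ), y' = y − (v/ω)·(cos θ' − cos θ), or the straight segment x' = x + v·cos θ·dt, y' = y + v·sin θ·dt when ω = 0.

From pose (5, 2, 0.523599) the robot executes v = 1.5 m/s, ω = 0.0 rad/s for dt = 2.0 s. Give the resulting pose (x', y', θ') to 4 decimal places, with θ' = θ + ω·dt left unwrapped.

θ' = 0.5236 + 0.0·2.0 = 0.5236
ω = 0 → straight: x' = 5 + 1.5·cos(0.5236)·2.0 = 7.5981
y' = 2 + 1.5·sin(0.5236)·2.0 = 3.5000

(7.5981, 3.5000, 0.5236)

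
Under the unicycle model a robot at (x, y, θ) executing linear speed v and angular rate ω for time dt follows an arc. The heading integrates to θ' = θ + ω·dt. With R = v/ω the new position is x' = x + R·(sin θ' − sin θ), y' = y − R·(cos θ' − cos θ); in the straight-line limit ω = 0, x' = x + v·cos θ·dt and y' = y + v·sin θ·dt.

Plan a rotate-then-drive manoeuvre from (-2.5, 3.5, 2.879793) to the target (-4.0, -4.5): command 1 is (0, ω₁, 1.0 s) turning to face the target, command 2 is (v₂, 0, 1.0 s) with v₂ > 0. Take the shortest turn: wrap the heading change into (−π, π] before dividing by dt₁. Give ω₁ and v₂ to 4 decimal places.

ω₁ = 1.6472, v₂ = 8.1394

heading to target = atan2(-4.5−3.5, -4−-2.5) = -1.7561
Δθ = wrap(-1.7561 − 2.8798) = 1.6472; ω₁ = Δθ/dt₁ = 1.6472
distance = √((-4−-2.5)² + (-4.5−3.5)²) = 8.1394; v₂ = distance/dt₂ = 8.1394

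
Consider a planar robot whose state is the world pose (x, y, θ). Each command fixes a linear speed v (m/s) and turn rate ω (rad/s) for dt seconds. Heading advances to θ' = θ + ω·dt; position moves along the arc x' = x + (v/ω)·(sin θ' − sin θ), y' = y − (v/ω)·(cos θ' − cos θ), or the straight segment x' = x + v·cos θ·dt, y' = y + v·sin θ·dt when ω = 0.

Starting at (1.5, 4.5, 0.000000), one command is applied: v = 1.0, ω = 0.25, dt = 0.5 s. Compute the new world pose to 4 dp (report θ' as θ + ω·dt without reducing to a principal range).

(1.9987, 4.5312, 0.1250)

θ' = 0.0000 + 0.25·0.5 = 0.1250
R = v/ω = 1.0/0.25 = 4.0000
x' = 1.5 + 4.0000·(sin 0.1250 − sin 0.0000) = 1.9987
y' = 4.5 − 4.0000·(cos 0.1250 − cos 0.0000) = 4.5312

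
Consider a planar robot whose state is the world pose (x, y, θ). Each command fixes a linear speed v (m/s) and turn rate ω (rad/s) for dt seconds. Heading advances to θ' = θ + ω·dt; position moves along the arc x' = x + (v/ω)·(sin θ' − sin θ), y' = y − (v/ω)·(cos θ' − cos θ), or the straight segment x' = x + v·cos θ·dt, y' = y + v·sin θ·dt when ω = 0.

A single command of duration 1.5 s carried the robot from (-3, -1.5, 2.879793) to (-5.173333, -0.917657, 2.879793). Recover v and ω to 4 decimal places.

Δθ = 2.879793 − 2.879793 = 0.000000
ω = Δθ/dt = 0.000000/1.5 = 0.0000
ω = 0 → v = (Δx·cos θ + Δy·sin θ)/dt = 1.5000

v = 1.5000, ω = 0.0000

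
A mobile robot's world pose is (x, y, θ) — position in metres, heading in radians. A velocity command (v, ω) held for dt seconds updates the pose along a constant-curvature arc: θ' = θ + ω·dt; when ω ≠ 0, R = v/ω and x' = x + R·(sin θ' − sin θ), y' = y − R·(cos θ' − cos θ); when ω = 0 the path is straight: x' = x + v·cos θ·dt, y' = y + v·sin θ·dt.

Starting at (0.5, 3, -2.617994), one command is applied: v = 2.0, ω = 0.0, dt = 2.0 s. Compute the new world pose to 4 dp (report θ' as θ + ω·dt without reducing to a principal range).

θ' = -2.6180 + 0.0·2.0 = -2.6180
ω = 0 → straight: x' = 0.5 + 2.0·cos(-2.6180)·2.0 = -2.9641
y' = 3 + 2.0·sin(-2.6180)·2.0 = 1.0000

(-2.9641, 1.0000, -2.6180)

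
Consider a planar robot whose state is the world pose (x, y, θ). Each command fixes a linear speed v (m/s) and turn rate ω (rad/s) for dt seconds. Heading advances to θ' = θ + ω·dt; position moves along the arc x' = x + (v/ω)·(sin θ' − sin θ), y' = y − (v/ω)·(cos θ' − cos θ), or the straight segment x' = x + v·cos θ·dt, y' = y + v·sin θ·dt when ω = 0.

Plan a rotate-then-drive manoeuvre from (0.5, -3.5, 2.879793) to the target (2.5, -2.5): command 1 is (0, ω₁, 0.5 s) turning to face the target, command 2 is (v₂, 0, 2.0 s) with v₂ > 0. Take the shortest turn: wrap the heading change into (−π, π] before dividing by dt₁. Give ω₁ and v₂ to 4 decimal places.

heading to target = atan2(-2.5−-3.5, 2.5−0.5) = 0.4636
Δθ = wrap(0.4636 − 2.8798) = -2.4161; ω₁ = Δθ/dt₁ = -4.8323
distance = √((2.5−0.5)² + (-2.5−-3.5)²) = 2.2361; v₂ = distance/dt₂ = 1.1180

ω₁ = -4.8323, v₂ = 1.1180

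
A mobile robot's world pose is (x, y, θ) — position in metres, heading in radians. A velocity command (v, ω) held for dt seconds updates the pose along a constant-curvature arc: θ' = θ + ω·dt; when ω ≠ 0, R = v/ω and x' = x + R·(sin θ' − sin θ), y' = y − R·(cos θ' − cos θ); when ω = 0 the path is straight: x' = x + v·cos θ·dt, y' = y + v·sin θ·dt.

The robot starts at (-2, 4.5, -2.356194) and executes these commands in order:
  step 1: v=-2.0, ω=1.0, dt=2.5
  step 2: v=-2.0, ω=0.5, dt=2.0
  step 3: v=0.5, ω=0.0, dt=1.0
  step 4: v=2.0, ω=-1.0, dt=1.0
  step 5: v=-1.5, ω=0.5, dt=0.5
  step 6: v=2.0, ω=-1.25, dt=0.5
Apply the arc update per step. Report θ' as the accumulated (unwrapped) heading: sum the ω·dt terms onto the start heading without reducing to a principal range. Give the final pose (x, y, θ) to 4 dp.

(-4.7682, 7.0788, -0.2312)

step 1: θ'=0.1438 (R=-2.0000) → pose (-3.7008, 7.8936, 0.1438)
step 2: θ'=1.1438 (R=-4.0000) → pose (-6.7685, 5.5914, 1.1438)
step 3: θ'=1.1438 (straight) → pose (-6.5614, 6.0465, 1.1438)
step 4: θ'=0.1438 (R=-2.0000) → pose (-5.0276, 7.1976, 0.1438)
step 5: θ'=0.3938 (R=-3.0000) → pose (-5.7488, 6.9989, 0.3938)
step 6: θ'=-0.2312 (R=-1.6000) → pose (-4.7682, 7.0788, -0.2312)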